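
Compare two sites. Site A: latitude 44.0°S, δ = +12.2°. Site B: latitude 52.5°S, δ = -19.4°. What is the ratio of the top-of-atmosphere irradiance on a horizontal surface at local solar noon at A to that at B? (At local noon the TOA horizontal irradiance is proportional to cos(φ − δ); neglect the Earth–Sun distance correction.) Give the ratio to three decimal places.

0.664

A: cos θ_z = cos(-44.0° − (12.2°)) = 0.5563.
B: cos θ_z = cos(-52.5° − (-19.4°)) = 0.8377.
Ratio A/B = 0.5563 / 0.8377 = 0.6641.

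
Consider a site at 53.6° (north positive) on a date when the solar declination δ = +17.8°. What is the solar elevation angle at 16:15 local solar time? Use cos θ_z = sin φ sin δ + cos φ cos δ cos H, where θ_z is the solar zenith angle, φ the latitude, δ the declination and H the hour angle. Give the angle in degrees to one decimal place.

29.7°

Hour angle H = 15° × (16.25 − 12) = 63.75°.
With φ = 53.6°, δ = 17.8°, H = 63.75°: sin φ sin δ = 0.2461, cos φ cos δ cos H = 0.2499, so cos θ_z = 0.4960.
θ_z = arccos(0.4960) = 60.26°, so the elevation is 90° − 60.26° = 29.74°.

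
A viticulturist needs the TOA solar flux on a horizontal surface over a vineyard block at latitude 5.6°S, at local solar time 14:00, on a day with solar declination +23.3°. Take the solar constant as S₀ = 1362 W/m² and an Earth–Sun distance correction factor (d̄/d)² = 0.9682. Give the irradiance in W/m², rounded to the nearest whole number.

993 W/m²

Hour angle H = 15° × (14 − 12) = 30.00°.
cos θ_z = sin(-5.6°) sin(23.3°) + cos(-5.6°) cos(23.3°) cos(30.00°) = -0.0386 + 0.7916 = 0.7530.
Top-of-atmosphere irradiance = S₀ (d̄/d)² cos θ_z = 1362 × 0.9682 × 0.7530 = 992.97 W/m².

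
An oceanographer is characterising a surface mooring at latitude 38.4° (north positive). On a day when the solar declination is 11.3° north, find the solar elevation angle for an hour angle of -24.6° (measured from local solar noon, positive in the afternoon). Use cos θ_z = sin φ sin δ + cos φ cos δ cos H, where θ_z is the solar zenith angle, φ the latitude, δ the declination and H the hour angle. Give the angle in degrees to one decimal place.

With φ = 38.4°, δ = 11.3°, H = -24.60°: sin φ sin δ = 0.1217, cos φ cos δ cos H = 0.6987, so cos θ_z = 0.8204.
θ_z = arccos(0.8204) = 34.88°, so the elevation is 90° − 34.88° = 55.12°.

55.1°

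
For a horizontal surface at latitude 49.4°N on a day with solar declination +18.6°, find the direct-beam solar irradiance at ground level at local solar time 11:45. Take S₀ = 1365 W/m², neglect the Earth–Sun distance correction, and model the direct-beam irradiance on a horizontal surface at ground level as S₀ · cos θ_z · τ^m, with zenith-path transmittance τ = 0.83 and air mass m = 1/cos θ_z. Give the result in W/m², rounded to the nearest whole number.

942 W/m²

Hour angle H = 15° × (11.75 − 12) = -3.75°.
cos θ_z = sin φ sin δ + cos φ cos δ cos H = (0.7593)(0.3190) + (0.6508)(0.9478)(0.9979) = 0.8577.
Air mass m = 1/cos θ_z = 1/0.8577 = 1.166; τ^m = 0.83^1.166 = 0.8047.
Surface direct beam = 1365 × 0.8577 × 0.8047 = 942.11 W/m².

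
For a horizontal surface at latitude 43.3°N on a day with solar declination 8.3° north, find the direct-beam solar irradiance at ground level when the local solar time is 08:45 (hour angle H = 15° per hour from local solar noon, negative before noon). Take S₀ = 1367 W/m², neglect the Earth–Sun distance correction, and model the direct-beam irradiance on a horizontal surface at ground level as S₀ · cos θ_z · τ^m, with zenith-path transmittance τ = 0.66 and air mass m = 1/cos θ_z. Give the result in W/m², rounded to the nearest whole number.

Hour angle H = 15° × (8.75 − 12) = -48.75°.
With φ = 43.3°, δ = 8.3°, H = -48.75°: sin φ sin δ = 0.0990, cos φ cos δ cos H = 0.4748, so cos θ_z = 0.5738.
Air mass m = 1/cos θ_z = 1/0.5738 = 1.743; τ^m = 0.66^1.743 = 0.4847.
Surface direct beam = 1367 × 0.5738 × 0.4847 = 380.19 W/m².

380 W/m²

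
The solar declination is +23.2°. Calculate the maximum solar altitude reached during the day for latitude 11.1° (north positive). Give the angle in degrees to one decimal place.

At local solar noon the hour angle is zero, so the elevation is 90° − |φ − δ| = 90° − |11.1° − (23.2°)| = 90° − 12.1° = 77.9°.

77.9°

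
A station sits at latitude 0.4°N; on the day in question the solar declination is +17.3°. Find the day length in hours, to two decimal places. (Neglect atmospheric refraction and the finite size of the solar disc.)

cos H_s = −tan(0.4°) · tan(17.3°) = -0.0022, so H_s = arccos(-0.0022) = 90.13°.
Day length = 2 H_s / 15° h⁻¹ = 180.26° / 15 = 12.017 h.

12.02 hours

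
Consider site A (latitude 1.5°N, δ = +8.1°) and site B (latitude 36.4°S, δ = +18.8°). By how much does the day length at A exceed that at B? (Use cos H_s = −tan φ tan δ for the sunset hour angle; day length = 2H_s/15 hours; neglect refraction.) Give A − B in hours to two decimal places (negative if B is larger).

A: H_s = arccos(−tan 1.5° · tan 8.1°) = 90.21°, so 2H_s/15 = 12.0280 h.
B: H_s = arccos(−tan -36.4° · tan 18.8°) = 75.46°, so 2H_s/15 = 10.0613 h.
A − B = 12.0280 − 10.0613 = 1.9667 h.

+1.97 h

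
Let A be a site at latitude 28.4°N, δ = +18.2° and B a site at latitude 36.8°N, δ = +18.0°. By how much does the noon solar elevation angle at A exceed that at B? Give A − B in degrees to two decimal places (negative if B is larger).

A: 90° − |28.4 − (18.2)| = 79.80°.
B: 90° − |36.8 − (18.0)| = 71.20°.
A − B = 79.80 − 71.20 = 8.60°.

+8.60°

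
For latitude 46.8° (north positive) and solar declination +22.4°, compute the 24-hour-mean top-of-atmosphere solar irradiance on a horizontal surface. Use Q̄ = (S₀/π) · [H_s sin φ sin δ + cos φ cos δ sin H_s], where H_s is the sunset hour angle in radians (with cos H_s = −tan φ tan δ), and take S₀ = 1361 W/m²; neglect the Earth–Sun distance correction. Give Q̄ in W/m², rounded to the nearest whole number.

490 W/m²

The sunset hour angle satisfies cos H_s = −tan φ tan δ = -0.4389, giving H_s = 116.03°. In radians, H_s = 2.0251.
H_s sin φ sin δ = 2.0251 × 0.7290 × 0.3811 = 0.5626.
cos φ cos δ sin H_s = 0.6845 × 0.9245 × 0.8986 = 0.5687.
Q̄ = (1361/π) × (0.5626 + 0.5687) = 433.22 × 1.1313 = 490.10 W/m².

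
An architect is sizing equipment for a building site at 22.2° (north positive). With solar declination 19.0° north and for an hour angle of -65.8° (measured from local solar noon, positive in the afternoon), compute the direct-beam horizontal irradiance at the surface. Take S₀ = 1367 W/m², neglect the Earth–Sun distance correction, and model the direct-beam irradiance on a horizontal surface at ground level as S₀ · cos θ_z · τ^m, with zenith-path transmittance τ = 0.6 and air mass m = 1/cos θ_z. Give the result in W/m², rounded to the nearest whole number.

228 W/m²

With φ = 22.2°, δ = 19.0°, H = -65.80°: sin φ sin δ = 0.1230, cos φ cos δ cos H = 0.3589, so cos θ_z = 0.4819.
Air mass m = 1/cos θ_z = 1/0.4819 = 2.075; τ^m = 0.6^2.075 = 0.3465.
Surface direct beam = 1367 × 0.4819 × 0.3465 = 228.26 W/m².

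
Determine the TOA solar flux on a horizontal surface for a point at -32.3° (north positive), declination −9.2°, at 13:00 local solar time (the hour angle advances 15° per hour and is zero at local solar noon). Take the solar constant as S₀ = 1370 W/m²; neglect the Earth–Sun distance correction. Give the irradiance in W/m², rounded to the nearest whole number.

1221 W/m²

Hour angle H = 15° × (13 − 12) = 15.00°.
cos θ_z = sin(-32.3°) sin(-9.2°) + cos(-32.3°) cos(-9.2°) cos(15.00°) = 0.0854 + 0.8060 = 0.8914.
Top-of-atmosphere irradiance = S₀ cos θ_z = 1370 × 0.8914 = 1221.22 W/m².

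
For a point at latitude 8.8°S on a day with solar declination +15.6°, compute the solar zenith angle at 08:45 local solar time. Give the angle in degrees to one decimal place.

54.1°

Hour angle H = 15° × (8.75 − 12) = -48.75°.
With φ = -8.8°, δ = 15.6°, H = -48.75°: sin φ sin δ = -0.0411, cos φ cos δ cos H = 0.6276, so cos θ_z = 0.5865.
θ_z = arccos(0.5865) = 54.09°.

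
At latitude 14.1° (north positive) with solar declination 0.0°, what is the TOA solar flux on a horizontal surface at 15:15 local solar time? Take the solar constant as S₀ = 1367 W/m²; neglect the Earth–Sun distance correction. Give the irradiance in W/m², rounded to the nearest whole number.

Hour angle H = 15° × (15.25 − 12) = 48.75°.
With φ = 14.1°, δ = 0.0°, H = 48.75°: sin φ sin δ = 0.0000, cos φ cos δ cos H = 0.6395, so cos θ_z = 0.6395.
Top-of-atmosphere irradiance = S₀ cos θ_z = 1367 × 0.6395 = 874.20 W/m².

874 W/m²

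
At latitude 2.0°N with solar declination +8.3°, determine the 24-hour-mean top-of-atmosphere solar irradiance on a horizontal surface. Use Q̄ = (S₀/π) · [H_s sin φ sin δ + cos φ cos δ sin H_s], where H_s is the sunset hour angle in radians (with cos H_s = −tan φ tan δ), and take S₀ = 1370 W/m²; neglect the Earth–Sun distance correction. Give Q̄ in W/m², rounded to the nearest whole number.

cos H_s = −tan(2.0°) · tan(8.3°) = -0.0051, so H_s = arccos(-0.0051) = 90.29°. In radians, H_s = 1.5759.
H_s sin φ sin δ = 1.5759 × 0.0349 × 0.1444 = 0.0079.
cos φ cos δ sin H_s = 0.9994 × 0.9895 × 1.0000 = 0.9889.
Q̄ = (1370/π) × (0.0079 + 0.9889) = 436.08 × 0.9968 = 434.68 W/m².

435 W/m²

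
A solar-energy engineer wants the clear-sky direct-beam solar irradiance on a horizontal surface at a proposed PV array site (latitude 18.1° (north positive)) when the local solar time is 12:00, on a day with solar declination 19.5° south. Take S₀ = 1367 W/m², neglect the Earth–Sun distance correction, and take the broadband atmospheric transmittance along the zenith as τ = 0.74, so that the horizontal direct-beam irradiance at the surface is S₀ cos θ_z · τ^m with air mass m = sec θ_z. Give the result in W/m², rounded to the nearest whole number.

Hour angle H = 15° × (12 − 12) = 0.00°.
cos θ_z = sin(18.1°) sin(-19.5°) + cos(18.1°) cos(-19.5°) cos(0.00°) = -0.1037 + 0.8960 = 0.7923.
Air mass m = 1/cos θ_z = 1/0.7923 = 1.262; τ^m = 0.74^1.262 = 0.6839.
Surface direct beam = 1367 × 0.7923 × 0.6839 = 740.71 W/m².

741 W/m²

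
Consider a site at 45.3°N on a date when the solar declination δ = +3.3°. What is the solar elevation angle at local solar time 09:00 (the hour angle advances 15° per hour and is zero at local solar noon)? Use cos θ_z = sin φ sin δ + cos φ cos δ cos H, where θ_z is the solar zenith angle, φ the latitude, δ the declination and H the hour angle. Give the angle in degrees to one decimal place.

Hour angle H = 15° × (9 − 12) = -45.00°.
cos θ_z = sin φ sin δ + cos φ cos δ cos H = (0.7108)(0.0576) + (0.7034)(0.9983)(0.7071) = 0.5375.
θ_z = arccos(0.5375) = 57.49°, so the elevation is 90° − 57.49° = 32.51°.

32.5°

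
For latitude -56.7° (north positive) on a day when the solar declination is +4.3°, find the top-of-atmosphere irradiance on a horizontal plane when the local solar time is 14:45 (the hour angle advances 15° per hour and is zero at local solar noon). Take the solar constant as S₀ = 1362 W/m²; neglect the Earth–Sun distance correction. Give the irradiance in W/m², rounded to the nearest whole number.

475 W/m²

Hour angle H = 15° × (14.75 − 12) = 41.25°.
With φ = -56.7°, δ = 4.3°, H = 41.25°: sin φ sin δ = -0.0627, cos φ cos δ cos H = 0.4116, so cos θ_z = 0.3489.
Top-of-atmosphere irradiance = S₀ cos θ_z = 1362 × 0.3489 = 475.20 W/m².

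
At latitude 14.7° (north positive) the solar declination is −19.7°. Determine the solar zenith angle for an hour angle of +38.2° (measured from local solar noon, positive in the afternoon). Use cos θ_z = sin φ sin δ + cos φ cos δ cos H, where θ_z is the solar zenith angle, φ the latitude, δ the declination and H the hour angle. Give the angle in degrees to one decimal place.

cos θ_z = sin φ sin δ + cos φ cos δ cos H = (0.2538)(-0.3371) + (0.9673)(0.9415)(0.7859) = 0.6302.
θ_z = arccos(0.6302) = 50.94°.

50.9°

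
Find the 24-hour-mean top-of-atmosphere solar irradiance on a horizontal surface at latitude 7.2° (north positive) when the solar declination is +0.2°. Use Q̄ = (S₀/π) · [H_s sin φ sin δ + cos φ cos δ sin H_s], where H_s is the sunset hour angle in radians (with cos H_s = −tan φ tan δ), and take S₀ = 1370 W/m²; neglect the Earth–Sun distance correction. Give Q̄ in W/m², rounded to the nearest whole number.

433 W/m²

−tan φ tan δ = −(0.1263)(0.0035) = -0.0004; H_s = arccos(-0.0004) = 90.02°. In radians, H_s = 1.5711.
H_s sin φ sin δ = 1.5711 × 0.1253 × 0.0035 = 0.0007.
cos φ cos δ sin H_s = 0.9921 × 1.0000 × 1.0000 = 0.9921.
Q̄ = (1370/π) × (0.0007 + 0.9921) = 436.08 × 0.9928 = 432.94 W/m².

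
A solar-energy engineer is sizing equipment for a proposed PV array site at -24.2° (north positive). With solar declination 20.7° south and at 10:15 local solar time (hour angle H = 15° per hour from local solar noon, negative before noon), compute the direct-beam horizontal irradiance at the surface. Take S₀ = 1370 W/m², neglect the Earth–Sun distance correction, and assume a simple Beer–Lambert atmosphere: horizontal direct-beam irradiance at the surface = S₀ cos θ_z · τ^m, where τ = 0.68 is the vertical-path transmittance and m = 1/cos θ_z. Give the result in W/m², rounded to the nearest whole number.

Hour angle H = 15° × (10.25 − 12) = -26.25°.
cos θ_z = sin(-24.2°) sin(-20.7°) + cos(-24.2°) cos(-20.7°) cos(-26.25°) = 0.1449 + 0.7652 = 0.9101.
Air mass m = 1/cos θ_z = 1/0.9101 = 1.099; τ^m = 0.68^1.099 = 0.6545.
Surface direct beam = 1370 × 0.9101 × 0.6545 = 816.05 W/m².

816 W/m²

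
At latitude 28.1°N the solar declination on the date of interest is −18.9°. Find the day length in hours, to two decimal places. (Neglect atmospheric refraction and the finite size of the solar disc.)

cos H_s = −tan(28.1°) · tan(-18.9°) = 0.1828, so H_s = arccos(0.1828) = 79.47°.
Day length = 2 H_s / 15° h⁻¹ = 158.94° / 15 = 10.596 h.

10.60 hours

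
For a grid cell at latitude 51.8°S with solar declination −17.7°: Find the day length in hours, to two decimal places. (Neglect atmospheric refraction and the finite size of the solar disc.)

15.19 hours

cos H_s = −tan(-51.8°) · tan(-17.7°) = -0.4056, so H_s = arccos(-0.4056) = 113.93°.
Day length = 2 H_s / 15° h⁻¹ = 227.86° / 15 = 15.191 h.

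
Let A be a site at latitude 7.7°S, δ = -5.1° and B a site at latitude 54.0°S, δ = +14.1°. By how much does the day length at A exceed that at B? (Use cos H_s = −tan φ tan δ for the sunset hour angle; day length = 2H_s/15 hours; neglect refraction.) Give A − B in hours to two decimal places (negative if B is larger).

A: H_s = arccos(−tan -7.7° · tan -5.1°) = 90.69°, so 2H_s/15 = 12.0920 h.
B: H_s = arccos(−tan -54.0° · tan 14.1°) = 69.77°, so 2H_s/15 = 9.3027 h.
A − B = 12.0920 − 9.3027 = 2.7893 h.

+2.79 h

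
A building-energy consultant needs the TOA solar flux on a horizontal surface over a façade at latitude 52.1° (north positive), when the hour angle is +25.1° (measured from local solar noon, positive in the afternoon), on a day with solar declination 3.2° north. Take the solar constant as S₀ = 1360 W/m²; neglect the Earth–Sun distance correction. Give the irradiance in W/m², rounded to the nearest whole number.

cos θ_z = sin φ sin δ + cos φ cos δ cos H = (0.7891)(0.0558) + (0.6143)(0.9984)(0.9056) = 0.5995.
Top-of-atmosphere irradiance = S₀ cos θ_z = 1360 × 0.5995 = 815.32 W/m².

815 W/m²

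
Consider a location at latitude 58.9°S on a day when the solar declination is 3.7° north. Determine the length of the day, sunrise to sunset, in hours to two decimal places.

The sunset hour angle satisfies cos H_s = −tan φ tan δ = 0.1072, giving H_s = 83.85°.
Day length = 2 H_s / 15° h⁻¹ = 167.70° / 15 = 11.180 h.

11.18 hours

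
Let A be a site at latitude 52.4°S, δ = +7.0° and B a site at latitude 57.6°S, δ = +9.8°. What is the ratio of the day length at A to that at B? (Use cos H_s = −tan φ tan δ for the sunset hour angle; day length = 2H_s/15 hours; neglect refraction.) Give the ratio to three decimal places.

1.089

A: H_s = arccos(−tan -52.4° · tan 7.0°) = 80.83°, so 2H_s/15 = 10.7773 h.
B: H_s = arccos(−tan -57.6° · tan 9.8°) = 74.21°, so 2H_s/15 = 9.8947 h.
Ratio A/B = 10.7773 / 9.8947 = 1.0892.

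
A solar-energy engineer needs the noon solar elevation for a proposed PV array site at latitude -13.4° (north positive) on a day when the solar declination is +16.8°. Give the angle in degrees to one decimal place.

At local solar noon the hour angle is zero, so the elevation is 90° − |φ − δ| = 90° − |-13.4° − (16.8°)| = 90° − 30.2° = 59.8°.

59.8°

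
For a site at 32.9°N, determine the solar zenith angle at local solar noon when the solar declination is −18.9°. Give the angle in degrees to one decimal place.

51.8°

At local solar noon the hour angle is zero, so the zenith angle is |φ − δ| = |32.9° − (-18.9°)| = 51.8°.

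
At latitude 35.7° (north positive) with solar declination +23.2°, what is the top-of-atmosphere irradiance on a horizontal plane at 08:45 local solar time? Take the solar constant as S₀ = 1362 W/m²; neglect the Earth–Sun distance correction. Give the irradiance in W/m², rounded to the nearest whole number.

983 W/m²

Hour angle H = 15° × (8.75 − 12) = -48.75°.
cos θ_z = sin(35.7°) sin(23.2°) + cos(35.7°) cos(23.2°) cos(-48.75°) = 0.2299 + 0.4921 = 0.7220.
Top-of-atmosphere irradiance = S₀ cos θ_z = 1362 × 0.7220 = 983.36 W/m².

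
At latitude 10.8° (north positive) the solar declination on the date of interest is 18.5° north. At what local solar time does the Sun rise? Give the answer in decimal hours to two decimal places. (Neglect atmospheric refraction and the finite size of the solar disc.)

cos H_s = −tan(10.8°) · tan(18.5°) = -0.0638, so H_s = arccos(-0.0638) = 93.66°.
Sunrise is at 12 − H_s/15 = 12 − 6.244 = 5.756 h local solar time.

5.76 h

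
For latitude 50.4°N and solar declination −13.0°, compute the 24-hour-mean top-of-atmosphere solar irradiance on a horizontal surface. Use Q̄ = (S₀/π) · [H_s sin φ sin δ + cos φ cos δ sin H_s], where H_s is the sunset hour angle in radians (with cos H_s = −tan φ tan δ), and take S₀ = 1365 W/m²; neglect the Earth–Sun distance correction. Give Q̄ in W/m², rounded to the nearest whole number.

162 W/m²

−tan φ tan δ = −(1.2088)(-0.2309) = 0.2791; H_s = arccos(0.2791) = 73.79°. In radians, H_s = 1.2879.
H_s sin φ sin δ = 1.2879 × 0.7705 × -0.2250 = -0.2233.
cos φ cos δ sin H_s = 0.6374 × 0.9744 × 0.9603 = 0.5964.
Q̄ = (1365/π) × (-0.2233 + 0.5964) = 434.49 × 0.3731 = 162.11 W/m².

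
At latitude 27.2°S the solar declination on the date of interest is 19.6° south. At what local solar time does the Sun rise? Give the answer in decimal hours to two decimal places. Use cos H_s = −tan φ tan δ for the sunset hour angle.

cos H_s = −tan(-27.2°) · tan(-19.6°) = -0.1830, so H_s = arccos(-0.1830) = 100.54°.
Sunrise is at 12 − H_s/15 = 12 − 6.703 = 5.297 h local solar time.

5.30 h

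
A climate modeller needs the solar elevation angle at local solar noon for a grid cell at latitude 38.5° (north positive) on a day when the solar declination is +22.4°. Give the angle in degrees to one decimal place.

At local solar noon the hour angle is zero, so the elevation is 90° − |φ − δ| = 90° − |38.5° − (22.4°)| = 90° − 16.1° = 73.9°.

73.9°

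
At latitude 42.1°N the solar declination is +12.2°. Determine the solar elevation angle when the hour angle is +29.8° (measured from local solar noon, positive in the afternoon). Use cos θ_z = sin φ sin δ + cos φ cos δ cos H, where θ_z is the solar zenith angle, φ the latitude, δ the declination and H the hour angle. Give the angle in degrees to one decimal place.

cos θ_z = sin(42.1°) sin(12.2°) + cos(42.1°) cos(12.2°) cos(29.80°) = 0.1417 + 0.6293 = 0.7710.
θ_z = arccos(0.7710) = 39.56°, so the elevation is 90° − 39.56° = 50.44°.

50.4°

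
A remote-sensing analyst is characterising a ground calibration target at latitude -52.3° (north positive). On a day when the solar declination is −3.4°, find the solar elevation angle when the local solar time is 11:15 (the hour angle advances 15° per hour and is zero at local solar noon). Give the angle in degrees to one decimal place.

Hour angle H = 15° × (11.25 − 12) = -11.25°.
cos θ_z = sin(-52.3°) sin(-3.4°) + cos(-52.3°) cos(-3.4°) cos(-11.25°) = 0.0469 + 0.5987 = 0.6456.
θ_z = arccos(0.6456) = 49.79°, so the elevation is 90° − 49.79° = 40.21°.

40.2°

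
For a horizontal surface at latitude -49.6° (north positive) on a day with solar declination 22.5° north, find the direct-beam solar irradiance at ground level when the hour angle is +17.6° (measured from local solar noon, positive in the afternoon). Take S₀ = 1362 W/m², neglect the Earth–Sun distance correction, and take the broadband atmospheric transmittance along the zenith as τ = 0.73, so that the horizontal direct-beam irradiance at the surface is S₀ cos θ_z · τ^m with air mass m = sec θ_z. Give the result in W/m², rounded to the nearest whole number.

123 W/m²

cos θ_z = sin(-49.6°) sin(22.5°) + cos(-49.6°) cos(22.5°) cos(17.60°) = -0.2914 + 0.5708 = 0.2794.
Air mass m = 1/cos θ_z = 1/0.2794 = 3.579; τ^m = 0.73^3.579 = 0.3242.
Surface direct beam = 1362 × 0.2794 × 0.3242 = 123.37 W/m².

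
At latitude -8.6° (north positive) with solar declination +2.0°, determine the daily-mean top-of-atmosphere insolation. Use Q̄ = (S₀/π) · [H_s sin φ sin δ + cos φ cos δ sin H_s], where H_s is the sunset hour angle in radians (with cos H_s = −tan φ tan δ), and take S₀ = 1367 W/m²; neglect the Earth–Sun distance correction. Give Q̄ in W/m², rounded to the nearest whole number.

426 W/m²

−tan φ tan δ = −(-0.1512)(0.0349) = 0.0053; H_s = arccos(0.0053) = 89.70°. In radians, H_s = 1.5656.
H_s sin φ sin δ = 1.5656 × -0.1495 × 0.0349 = -0.0082.
cos φ cos δ sin H_s = 0.9888 × 0.9994 × 1.0000 = 0.9882.
Q̄ = (1367/π) × (-0.0082 + 0.9882) = 435.13 × 0.9800 = 426.43 W/m².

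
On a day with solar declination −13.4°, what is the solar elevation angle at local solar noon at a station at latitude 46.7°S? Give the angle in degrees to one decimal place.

At local solar noon the hour angle is zero, so the elevation is 90° − |φ − δ| = 90° − |-46.7° − (-13.4°)| = 90° − 33.3° = 56.7°.

56.7°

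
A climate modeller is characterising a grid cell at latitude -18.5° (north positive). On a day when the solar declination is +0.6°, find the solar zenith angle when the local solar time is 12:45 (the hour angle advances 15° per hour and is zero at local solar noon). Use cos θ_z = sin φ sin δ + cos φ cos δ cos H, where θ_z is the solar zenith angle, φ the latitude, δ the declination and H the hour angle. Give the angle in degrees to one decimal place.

Hour angle H = 15° × (12.75 − 12) = 11.25°.
With φ = -18.5°, δ = 0.6°, H = 11.25°: sin φ sin δ = -0.0033, cos φ cos δ cos H = 0.9301, so cos θ_z = 0.9268.
θ_z = arccos(0.9268) = 22.06°.

22.1°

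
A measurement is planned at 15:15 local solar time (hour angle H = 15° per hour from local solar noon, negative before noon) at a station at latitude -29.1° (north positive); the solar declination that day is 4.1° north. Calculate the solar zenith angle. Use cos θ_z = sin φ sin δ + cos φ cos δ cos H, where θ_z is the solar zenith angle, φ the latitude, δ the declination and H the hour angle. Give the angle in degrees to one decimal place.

Hour angle H = 15° × (15.25 − 12) = 48.75°.
cos θ_z = sin(-29.1°) sin(4.1°) + cos(-29.1°) cos(4.1°) cos(48.75°) = -0.0348 + 0.5746 = 0.5398.
θ_z = arccos(0.5398) = 57.33°.

57.3°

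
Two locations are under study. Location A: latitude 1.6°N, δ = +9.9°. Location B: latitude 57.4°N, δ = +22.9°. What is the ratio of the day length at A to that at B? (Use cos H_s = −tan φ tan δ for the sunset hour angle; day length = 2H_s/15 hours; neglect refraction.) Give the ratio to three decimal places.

A: H_s = arccos(−tan 1.6° · tan 9.9°) = 90.28°, so 2H_s/15 = 12.0373 h.
B: H_s = arccos(−tan 57.4° · tan 22.9°) = 131.34°, so 2H_s/15 = 17.5120 h.
Ratio A/B = 12.0373 / 17.5120 = 0.6874.

0.687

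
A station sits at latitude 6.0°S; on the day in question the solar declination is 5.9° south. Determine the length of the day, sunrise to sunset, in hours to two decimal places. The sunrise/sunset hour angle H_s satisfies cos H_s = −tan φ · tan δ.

−tan φ tan δ = −(-0.1051)(-0.1033) = -0.0109; H_s = arccos(-0.0109) = 90.62°.
Day length = 2 H_s / 15° h⁻¹ = 181.24° / 15 = 12.083 h.

12.08 hours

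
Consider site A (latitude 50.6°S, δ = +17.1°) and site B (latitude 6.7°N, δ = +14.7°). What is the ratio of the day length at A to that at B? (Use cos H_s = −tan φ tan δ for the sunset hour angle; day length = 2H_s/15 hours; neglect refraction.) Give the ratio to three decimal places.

A: H_s = arccos(−tan -50.6° · tan 17.1°) = 68.00°, so 2H_s/15 = 9.0667 h.
B: H_s = arccos(−tan 6.7° · tan 14.7°) = 91.77°, so 2H_s/15 = 12.2360 h.
Ratio A/B = 9.0667 / 12.2360 = 0.7410.

0.741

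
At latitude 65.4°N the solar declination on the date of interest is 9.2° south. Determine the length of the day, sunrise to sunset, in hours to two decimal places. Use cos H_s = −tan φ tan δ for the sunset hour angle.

−tan φ tan δ = −(2.1842)(-0.1620) = 0.3538; H_s = arccos(0.3538) = 69.28°.
Day length = 2 H_s / 15° h⁻¹ = 138.56° / 15 = 9.237 h.

9.24 hours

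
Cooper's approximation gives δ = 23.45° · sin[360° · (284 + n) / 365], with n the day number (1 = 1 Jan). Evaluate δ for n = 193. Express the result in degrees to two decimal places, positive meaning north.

360 × (284 + 193) / 365 = 470.466°; sin(470.466°) = 0.9369.
δ = 23.45 × 0.9369 = 21.970° ≈ +21.97°.

+21.97°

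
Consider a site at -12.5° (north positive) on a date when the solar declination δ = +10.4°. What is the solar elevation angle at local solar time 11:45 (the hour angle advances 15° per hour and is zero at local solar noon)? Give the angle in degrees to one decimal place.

66.8°

Hour angle H = 15° × (11.75 − 12) = -3.75°.
cos θ_z = sin φ sin δ + cos φ cos δ cos H = (-0.2164)(0.1805) + (0.9763)(0.9836)(0.9979) = 0.9192.
θ_z = arccos(0.9192) = 23.19°, so the elevation is 90° − 23.19° = 66.81°.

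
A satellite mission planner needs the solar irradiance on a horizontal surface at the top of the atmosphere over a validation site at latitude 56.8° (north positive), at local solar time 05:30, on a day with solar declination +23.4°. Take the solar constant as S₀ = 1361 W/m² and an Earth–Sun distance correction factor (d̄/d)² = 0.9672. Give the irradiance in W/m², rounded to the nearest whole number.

Hour angle H = 15° × (5.5 − 12) = -97.50°.
cos θ_z = sin φ sin δ + cos φ cos δ cos H = (0.8368)(0.3971) + (0.5476)(0.9178)(-0.1305) = 0.2667.
Top-of-atmosphere irradiance = S₀ (d̄/d)² cos θ_z = 1361 × 0.9672 × 0.2667 = 351.07 W/m².

351 W/m²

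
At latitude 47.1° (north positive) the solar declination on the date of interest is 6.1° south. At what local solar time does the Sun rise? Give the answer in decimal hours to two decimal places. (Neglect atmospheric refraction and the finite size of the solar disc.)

6.44 h

−tan φ tan δ = −(1.0761)(-0.1069) = 0.1150; H_s = arccos(0.1150) = 83.40°.
Sunrise is at 12 − H_s/15 = 12 − 5.560 = 6.440 h local solar time.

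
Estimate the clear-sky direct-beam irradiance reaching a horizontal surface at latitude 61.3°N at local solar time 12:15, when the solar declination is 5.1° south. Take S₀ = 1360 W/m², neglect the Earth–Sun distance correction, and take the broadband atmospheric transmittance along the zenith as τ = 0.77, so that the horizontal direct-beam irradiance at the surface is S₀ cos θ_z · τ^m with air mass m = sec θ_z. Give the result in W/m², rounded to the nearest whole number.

282 W/m²

Hour angle H = 15° × (12.25 − 12) = 3.75°.
cos θ_z = sin(61.3°) sin(-5.1°) + cos(61.3°) cos(-5.1°) cos(3.75°) = -0.0780 + 0.4773 = 0.3993.
Air mass m = 1/cos θ_z = 1/0.3993 = 2.504; τ^m = 0.77^2.504 = 0.5197.
Surface direct beam = 1360 × 0.3993 × 0.5197 = 282.22 W/m².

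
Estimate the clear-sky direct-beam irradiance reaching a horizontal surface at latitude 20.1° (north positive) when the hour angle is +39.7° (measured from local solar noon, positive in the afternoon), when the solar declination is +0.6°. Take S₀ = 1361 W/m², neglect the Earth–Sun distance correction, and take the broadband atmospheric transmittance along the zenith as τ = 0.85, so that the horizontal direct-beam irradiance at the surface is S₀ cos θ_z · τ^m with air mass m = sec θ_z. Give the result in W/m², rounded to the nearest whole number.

790 W/m²

cos θ_z = sin φ sin δ + cos φ cos δ cos H = (0.3437)(0.0105) + (0.9391)(0.9999)(0.7694) = 0.7261.
Air mass m = 1/cos θ_z = 1/0.7261 = 1.377; τ^m = 0.85^1.377 = 0.7995.
Surface direct beam = 1361 × 0.7261 × 0.7995 = 790.08 W/m².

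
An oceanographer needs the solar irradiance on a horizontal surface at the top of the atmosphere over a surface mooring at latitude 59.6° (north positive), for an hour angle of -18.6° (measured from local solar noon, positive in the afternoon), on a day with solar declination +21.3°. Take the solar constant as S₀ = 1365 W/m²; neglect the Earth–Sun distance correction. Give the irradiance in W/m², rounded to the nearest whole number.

cos θ_z = sin φ sin δ + cos φ cos δ cos H = (0.8625)(0.3633) + (0.5060)(0.9317)(0.9478) = 0.7602.
Top-of-atmosphere irradiance = S₀ cos θ_z = 1365 × 0.7602 = 1037.67 W/m².

1038 W/m²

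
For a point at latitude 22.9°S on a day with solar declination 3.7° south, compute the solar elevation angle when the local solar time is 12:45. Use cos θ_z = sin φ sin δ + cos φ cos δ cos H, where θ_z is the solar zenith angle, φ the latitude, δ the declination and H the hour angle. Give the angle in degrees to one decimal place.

Hour angle H = 15° × (12.75 − 12) = 11.25°.
cos θ_z = sin(-22.9°) sin(-3.7°) + cos(-22.9°) cos(-3.7°) cos(11.25°) = 0.0251 + 0.9016 = 0.9267.
θ_z = arccos(0.9267) = 22.07°, so the elevation is 90° − 22.07° = 67.93°.

67.9°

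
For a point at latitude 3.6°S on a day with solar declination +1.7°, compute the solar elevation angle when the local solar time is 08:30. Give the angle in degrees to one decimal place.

37.3°

Hour angle H = 15° × (8.5 − 12) = -52.50°.
cos θ_z = sin(-3.6°) sin(1.7°) + cos(-3.6°) cos(1.7°) cos(-52.50°) = -0.0019 + 0.6073 = 0.6054.
θ_z = arccos(0.6054) = 52.74°, so the elevation is 90° − 52.74° = 37.26°.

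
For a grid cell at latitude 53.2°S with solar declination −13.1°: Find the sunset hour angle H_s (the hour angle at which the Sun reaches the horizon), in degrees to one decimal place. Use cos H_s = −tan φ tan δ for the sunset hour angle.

108.1°

−tan φ tan δ = −(-1.3367)(-0.2327) = -0.3111; H_s = arccos(-0.3111) = 108.13°.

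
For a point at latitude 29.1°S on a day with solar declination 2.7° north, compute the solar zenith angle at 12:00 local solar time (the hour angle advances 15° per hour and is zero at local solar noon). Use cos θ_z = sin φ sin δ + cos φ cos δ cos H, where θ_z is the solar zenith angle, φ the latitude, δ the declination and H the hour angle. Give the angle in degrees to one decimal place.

31.8°

Hour angle H = 15° × (12 − 12) = 0.00°.
With φ = -29.1°, δ = 2.7°, H = 0.00°: sin φ sin δ = -0.0229, cos φ cos δ cos H = 0.8728, so cos θ_z = 0.8499.
θ_z = arccos(0.8499) = 31.80°.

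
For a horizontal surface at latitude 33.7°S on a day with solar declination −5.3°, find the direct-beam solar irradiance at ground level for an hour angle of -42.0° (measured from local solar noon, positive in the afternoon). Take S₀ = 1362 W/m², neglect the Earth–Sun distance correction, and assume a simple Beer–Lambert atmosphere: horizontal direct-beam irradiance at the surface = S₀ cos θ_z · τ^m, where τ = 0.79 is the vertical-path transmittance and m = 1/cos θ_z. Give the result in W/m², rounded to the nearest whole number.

638 W/m²

cos θ_z = sin(-33.7°) sin(-5.3°) + cos(-33.7°) cos(-5.3°) cos(-42.00°) = 0.0513 + 0.6156 = 0.6669.
Air mass m = 1/cos θ_z = 1/0.6669 = 1.499; τ^m = 0.79^1.499 = 0.7023.
Surface direct beam = 1362 × 0.6669 × 0.7023 = 637.91 W/m².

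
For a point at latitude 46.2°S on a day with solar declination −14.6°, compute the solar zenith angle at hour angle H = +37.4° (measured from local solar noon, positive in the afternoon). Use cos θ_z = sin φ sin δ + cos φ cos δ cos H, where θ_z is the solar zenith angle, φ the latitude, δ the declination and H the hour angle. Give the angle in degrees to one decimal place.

cos θ_z = sin(-46.2°) sin(-14.6°) + cos(-46.2°) cos(-14.6°) cos(37.40°) = 0.1819 + 0.5321 = 0.7140.
θ_z = arccos(0.7140) = 44.44°.

44.4°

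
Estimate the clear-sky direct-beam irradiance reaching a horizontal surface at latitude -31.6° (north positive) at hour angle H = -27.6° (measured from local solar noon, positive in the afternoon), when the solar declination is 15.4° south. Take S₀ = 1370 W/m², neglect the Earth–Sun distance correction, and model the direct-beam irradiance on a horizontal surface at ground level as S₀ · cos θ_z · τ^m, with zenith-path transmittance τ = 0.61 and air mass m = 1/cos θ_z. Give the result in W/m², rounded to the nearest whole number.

With φ = -31.6°, δ = -15.4°, H = -27.60°: sin φ sin δ = 0.1391, cos φ cos δ cos H = 0.7277, so cos θ_z = 0.8668.
Air mass m = 1/cos θ_z = 1/0.8668 = 1.154; τ^m = 0.61^1.154 = 0.5653.
Surface direct beam = 1370 × 0.8668 × 0.5653 = 671.30 W/m².

671 W/m²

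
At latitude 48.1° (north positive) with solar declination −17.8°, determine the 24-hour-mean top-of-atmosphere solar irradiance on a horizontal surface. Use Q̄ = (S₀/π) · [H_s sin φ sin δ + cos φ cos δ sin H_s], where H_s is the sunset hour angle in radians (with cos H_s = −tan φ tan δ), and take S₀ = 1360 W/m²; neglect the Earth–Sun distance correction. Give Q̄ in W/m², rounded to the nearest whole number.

138 W/m²

−tan φ tan δ = −(1.1145)(-0.3211) = 0.3579; H_s = arccos(0.3579) = 69.03°. In radians, H_s = 1.2048.
H_s sin φ sin δ = 1.2048 × 0.7443 × -0.3057 = -0.2741.
cos φ cos δ sin H_s = 0.6678 × 0.9521 × 0.9338 = 0.5937.
Q̄ = (1360/π) × (-0.2741 + 0.5937) = 432.90 × 0.3196 = 138.35 W/m².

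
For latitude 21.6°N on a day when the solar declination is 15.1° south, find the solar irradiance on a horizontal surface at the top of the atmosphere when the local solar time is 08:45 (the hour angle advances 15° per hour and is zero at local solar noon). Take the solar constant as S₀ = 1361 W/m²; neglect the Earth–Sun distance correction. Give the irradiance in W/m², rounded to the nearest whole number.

675 W/m²

Hour angle H = 15° × (8.75 − 12) = -48.75°.
cos θ_z = sin(21.6°) sin(-15.1°) + cos(21.6°) cos(-15.1°) cos(-48.75°) = -0.0959 + 0.5919 = 0.4960.
Top-of-atmosphere irradiance = S₀ cos θ_z = 1361 × 0.4960 = 675.06 W/m².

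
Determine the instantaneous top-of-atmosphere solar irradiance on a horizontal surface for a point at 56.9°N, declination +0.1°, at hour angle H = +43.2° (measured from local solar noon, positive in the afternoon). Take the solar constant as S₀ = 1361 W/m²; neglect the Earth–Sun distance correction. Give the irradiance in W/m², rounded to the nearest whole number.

544 W/m²

With φ = 56.9°, δ = 0.1°, H = 43.20°: sin φ sin δ = 0.0015, cos φ cos δ cos H = 0.3981, so cos θ_z = 0.3996.
Top-of-atmosphere irradiance = S₀ cos θ_z = 1361 × 0.3996 = 543.86 W/m².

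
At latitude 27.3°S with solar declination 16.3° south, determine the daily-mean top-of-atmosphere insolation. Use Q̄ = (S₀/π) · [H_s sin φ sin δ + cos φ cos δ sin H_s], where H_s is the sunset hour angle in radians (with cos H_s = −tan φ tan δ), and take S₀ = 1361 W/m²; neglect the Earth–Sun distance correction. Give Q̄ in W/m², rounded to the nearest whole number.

461 W/m²

−tan φ tan δ = −(-0.5161)(-0.2924) = -0.1509; H_s = arccos(-0.1509) = 98.68°. In radians, H_s = 1.7223.
H_s sin φ sin δ = 1.7223 × -0.4586 × -0.2807 = 0.2217.
cos φ cos δ sin H_s = 0.8886 × 0.9598 × 0.9885 = 0.8431.
Q̄ = (1361/π) × (0.2217 + 0.8431) = 433.22 × 1.0648 = 461.29 W/m².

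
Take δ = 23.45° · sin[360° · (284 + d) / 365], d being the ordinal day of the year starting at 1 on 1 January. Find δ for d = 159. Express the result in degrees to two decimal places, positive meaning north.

+22.84°

360 × (284 + 159) / 365 = 436.932°; sin(436.932°) = 0.9741.
δ = 23.45 × 0.9741 = 22.843° ≈ +22.84°.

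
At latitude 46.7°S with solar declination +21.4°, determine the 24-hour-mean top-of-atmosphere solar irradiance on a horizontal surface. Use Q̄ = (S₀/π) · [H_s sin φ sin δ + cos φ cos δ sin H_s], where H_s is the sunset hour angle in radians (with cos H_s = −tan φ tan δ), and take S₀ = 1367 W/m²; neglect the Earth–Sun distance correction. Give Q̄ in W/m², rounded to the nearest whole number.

The sunset hour angle satisfies cos H_s = −tan φ tan δ = 0.4159, giving H_s = 65.42°. In radians, H_s = 1.1418.
H_s sin φ sin δ = 1.1418 × -0.7278 × 0.3649 = -0.3032.
cos φ cos δ sin H_s = 0.6858 × 0.9311 × 0.9094 = 0.5807.
Q̄ = (1367/π) × (-0.3032 + 0.5807) = 435.13 × 0.2775 = 120.75 W/m².

121 W/m²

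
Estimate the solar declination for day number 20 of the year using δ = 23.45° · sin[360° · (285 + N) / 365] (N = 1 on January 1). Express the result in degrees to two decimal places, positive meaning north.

-20.14°

360 × (285 + 20) / 365 = 300.822°; sin(300.822°) = -0.8588.
δ = 23.45 × -0.8588 = -20.139° ≈ -20.14°.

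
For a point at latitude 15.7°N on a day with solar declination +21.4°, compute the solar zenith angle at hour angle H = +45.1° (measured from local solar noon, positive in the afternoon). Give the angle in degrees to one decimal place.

43.0°

cos θ_z = sin φ sin δ + cos φ cos δ cos H = (0.2706)(0.3649) + (0.9627)(0.9311)(0.7059) = 0.7315.
θ_z = arccos(0.7315) = 42.99°.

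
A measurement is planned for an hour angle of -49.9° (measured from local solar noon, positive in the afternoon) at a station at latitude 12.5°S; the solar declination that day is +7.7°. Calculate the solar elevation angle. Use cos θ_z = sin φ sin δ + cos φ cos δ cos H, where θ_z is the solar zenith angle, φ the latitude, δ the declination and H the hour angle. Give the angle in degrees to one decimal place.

36.5°

With φ = -12.5°, δ = 7.7°, H = -49.90°: sin φ sin δ = -0.0290, cos φ cos δ cos H = 0.6232, so cos θ_z = 0.5942.
θ_z = arccos(0.5942) = 53.54°, so the elevation is 90° − 53.54° = 36.46°.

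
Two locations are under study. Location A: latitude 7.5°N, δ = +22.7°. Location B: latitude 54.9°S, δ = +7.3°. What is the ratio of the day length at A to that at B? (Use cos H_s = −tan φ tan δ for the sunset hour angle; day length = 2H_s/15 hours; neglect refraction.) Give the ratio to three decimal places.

A: H_s = arccos(−tan 7.5° · tan 22.7°) = 93.16°, so 2H_s/15 = 12.4213 h.
B: H_s = arccos(−tan -54.9° · tan 7.3°) = 79.50°, so 2H_s/15 = 10.6000 h.
Ratio A/B = 12.4213 / 10.6000 = 1.1718.

1.172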